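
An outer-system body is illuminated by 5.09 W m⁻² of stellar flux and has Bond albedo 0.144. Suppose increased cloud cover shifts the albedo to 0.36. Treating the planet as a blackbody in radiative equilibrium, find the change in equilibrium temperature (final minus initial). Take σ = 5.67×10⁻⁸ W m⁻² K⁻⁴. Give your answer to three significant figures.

Initial: T₁ = [S(1−0.144)/(4σ)]^(1/4) = 66.20 K.
Final:   T₂ = [S(1−0.36)/(4σ)]^(1/4) = 61.56 K.
Change: 61.56 − 66.20 = -4.642 K.

-4.64 K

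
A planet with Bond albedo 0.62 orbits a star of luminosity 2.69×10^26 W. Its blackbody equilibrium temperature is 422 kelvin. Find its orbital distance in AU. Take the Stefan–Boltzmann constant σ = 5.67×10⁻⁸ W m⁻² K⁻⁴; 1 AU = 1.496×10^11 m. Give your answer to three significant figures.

Energy balance gives S = 4σT⁴/(1−α) = 18930 W m⁻².
From L = 4πd²S, d = √(2.69×10^26/(4π·18930)) = 3.363×10^10 m = 0.2248 AU.

0.225 AU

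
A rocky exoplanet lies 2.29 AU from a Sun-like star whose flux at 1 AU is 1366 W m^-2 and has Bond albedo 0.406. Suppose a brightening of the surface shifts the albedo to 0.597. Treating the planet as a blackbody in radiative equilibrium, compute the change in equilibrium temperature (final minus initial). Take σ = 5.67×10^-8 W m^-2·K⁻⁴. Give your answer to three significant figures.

-14.9 kelvin

Flux at the orbit: S = 1366/(2.29)² = 260.5 W m^-2.
Initial: T₁ = [S(1−0.406)/(4σ)]^(1/4) = 161.6 K.
With α = 0.597, T₂ = 146.7 K.
ΔT = T₂ − T₁ = -14.94 K.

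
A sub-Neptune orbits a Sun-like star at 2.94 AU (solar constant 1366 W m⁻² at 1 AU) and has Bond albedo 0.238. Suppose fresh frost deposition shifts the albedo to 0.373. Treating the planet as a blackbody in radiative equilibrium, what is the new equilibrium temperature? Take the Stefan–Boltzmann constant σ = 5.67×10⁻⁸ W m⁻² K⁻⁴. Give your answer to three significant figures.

145 kelvin

Flux at the orbit: S = 1366/(2.94)² = 158.0 W m⁻².
With the new albedo, S(1−α₂)/4 = 24.77 W m⁻², so T₂ = 144.6 K.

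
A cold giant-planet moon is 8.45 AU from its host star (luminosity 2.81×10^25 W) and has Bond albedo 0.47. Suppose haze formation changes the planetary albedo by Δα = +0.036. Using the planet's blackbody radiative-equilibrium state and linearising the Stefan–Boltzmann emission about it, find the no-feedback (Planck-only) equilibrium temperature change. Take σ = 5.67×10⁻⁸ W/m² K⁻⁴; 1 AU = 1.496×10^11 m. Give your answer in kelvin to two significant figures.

d = 8.45 × 1.496×10^11 m = 1.264×10^12 m.
S = L/(4πd²) = 1.399 W/m².
The baseline emission temperature is T_e = 42.52 K.
ΔF = −(S/4)Δα = −(1.399/4)×(+0.036) = -0.01259 W/m².
Linearising σT⁴ gives d(σT⁴)/dT = 4σT_e³ = 0.01744 W/m² per K.
Hence the no-feedback warming is ΔF/(4σT_e³) = -0.722 K.

-0.72 kelvin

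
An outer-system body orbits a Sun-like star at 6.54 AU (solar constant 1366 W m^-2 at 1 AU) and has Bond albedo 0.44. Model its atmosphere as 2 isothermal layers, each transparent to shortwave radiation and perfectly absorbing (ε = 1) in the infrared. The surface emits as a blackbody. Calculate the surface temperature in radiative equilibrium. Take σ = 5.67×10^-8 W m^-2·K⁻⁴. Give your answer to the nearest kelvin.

Irradiance scales as 1/d², so S = 1366 W m^-2 × (1/6.54)² = 31.94 W m^-2.
The effective emission temperature is T_e = [S(1−α)/(4σ)]^¼ = 94.23 K.
For an N-layer opaque stack, T_s⁴ = (N+1)T_e⁴, hence T_s = (3)^(1/4)×94.23 K = 124.0 K.

124 K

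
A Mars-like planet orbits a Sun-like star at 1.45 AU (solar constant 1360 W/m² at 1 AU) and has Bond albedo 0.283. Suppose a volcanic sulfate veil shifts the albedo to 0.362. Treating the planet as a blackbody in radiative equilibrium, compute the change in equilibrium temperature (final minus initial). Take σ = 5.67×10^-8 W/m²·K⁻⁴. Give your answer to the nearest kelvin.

Irradiance scales as 1/d², so S = 1360 W/m² × (1/1.45)² = 646.8 W/m².
With α = 0.283, T₁ = 212.7 K.
With α = 0.362, T₂ = 206.5 K.
Change: 206.5 − 212.7 = -6.116 K.

-6 K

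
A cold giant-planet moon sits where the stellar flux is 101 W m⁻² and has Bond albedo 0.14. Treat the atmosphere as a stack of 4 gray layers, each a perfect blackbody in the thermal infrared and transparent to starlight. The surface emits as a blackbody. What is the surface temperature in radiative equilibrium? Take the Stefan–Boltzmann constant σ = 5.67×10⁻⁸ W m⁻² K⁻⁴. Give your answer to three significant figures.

209 K

OLR = S(1−α)/4 = 21.71 W m⁻²; the top layer radiates at T_e = 139.9 K.
For an N-layer opaque stack, T_s⁴ = (N+1)T_e⁴, hence T_s = (5)^(1/4)×139.9 K = 209.2 K.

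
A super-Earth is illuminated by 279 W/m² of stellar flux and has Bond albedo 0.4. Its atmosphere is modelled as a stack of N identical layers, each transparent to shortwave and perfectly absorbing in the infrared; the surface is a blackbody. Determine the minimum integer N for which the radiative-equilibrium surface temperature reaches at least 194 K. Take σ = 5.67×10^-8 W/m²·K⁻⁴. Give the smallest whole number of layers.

1

The effective emission temperature is T_e = [S(1−α)/(4σ)]^¼ = 164.8 K.
Since T_s⁴ = (N+1)T_e⁴, we need N ≥ (T_s/T_e)⁴ − 1 = 0.919.
Rounding up, N = 1.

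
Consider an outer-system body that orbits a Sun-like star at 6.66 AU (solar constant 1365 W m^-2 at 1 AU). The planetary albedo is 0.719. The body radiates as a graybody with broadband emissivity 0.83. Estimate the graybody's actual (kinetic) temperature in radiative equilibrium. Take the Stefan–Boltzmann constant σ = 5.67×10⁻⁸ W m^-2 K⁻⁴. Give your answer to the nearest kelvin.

Irradiance scales as 1/d², so S = 1365 W m^-2 × (1/6.66)² = 30.77 W m^-2.
The planet absorbs (1−α)S over its disc πR² and re-emits over 4πR², so the mean absorbed flux is (1−0.719)·30.77/4 = 2.162 W m^-2.
Equating to εσT⁴ with ε = 0.83: T = (2.162/0.83σ)^(1/4) = 82.33 K.

82 K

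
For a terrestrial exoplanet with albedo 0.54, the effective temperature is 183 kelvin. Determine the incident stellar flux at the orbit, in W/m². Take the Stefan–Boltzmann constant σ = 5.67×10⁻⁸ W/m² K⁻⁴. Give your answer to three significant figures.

From S(1−α)/4 = σT⁴: S = 4σT⁴/(1−α).
σT⁴ = 5.67×10⁻⁸·(183)⁴ = 63.59 W/m².
S = 4·63.59/0.46 = 553.0 W/m².

553 W/m²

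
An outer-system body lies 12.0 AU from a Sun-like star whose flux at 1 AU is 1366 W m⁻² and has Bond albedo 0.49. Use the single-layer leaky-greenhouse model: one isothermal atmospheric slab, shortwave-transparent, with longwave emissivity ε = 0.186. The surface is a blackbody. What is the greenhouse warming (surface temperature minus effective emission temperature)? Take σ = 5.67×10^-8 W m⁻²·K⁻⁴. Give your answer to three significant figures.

By the inverse-square law, S = 1366/12.0² = 9.486 W m⁻².
Effective emission temperature (TOA balance): σT_e⁴ = S(1−α)/4 = 1.209 W m⁻² → T_e = 67.96 K.
For a single slab of emissivity ε, T_s⁴ = 2T_e⁴/(2−ε); thus T_s = 67.96·(1.103)^(1/4) = 69.64 K.
The atmosphere warms the surface by 1.679 K.

1.68 K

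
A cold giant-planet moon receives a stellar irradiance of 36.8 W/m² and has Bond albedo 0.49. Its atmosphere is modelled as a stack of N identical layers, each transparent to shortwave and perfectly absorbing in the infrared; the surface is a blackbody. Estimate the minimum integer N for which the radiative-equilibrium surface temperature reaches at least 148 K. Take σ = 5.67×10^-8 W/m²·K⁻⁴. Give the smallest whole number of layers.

5

The effective emission temperature is T_e = [S(1−α)/(4σ)]^¼ = 95.38 K.
Need (N+1)T_e⁴ ≥ T_s⁴, i.e. N+1 ≥ (148/95.38)⁴ = 5.798.
The minimum whole number is N = 5.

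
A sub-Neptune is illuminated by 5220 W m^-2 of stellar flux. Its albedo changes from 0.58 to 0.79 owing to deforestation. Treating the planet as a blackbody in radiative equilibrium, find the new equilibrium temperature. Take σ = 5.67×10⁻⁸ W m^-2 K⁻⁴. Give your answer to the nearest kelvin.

T₂ = [S(1−α₂)/(4σ)]^(1/4) = [5220·0.21/(4σ)]^(1/4) = 263.7 K.

264 K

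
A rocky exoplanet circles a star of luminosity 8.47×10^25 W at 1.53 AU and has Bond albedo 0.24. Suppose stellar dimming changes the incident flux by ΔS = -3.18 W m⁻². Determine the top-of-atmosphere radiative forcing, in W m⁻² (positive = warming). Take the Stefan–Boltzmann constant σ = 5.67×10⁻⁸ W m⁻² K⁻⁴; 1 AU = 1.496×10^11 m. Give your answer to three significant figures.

-0.604 W m⁻²

Orbital distance: d = 1.53 AU = 2.289×10^11 m.
Flux at the orbit: S = L/(4πd²) = 8.47×10^25/(4π·(2.29×10^11)²) = 128.7 W m⁻².
TOA radiative forcing: ΔF = (1−α)ΔS/4 = 0.76·(-3.18)/4 = -0.6042 W m⁻².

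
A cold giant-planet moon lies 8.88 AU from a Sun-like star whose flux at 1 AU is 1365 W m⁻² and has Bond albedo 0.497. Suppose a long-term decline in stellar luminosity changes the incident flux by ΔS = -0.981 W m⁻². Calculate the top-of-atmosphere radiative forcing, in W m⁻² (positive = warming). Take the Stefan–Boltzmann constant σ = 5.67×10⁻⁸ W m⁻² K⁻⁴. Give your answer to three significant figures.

-0.123 W m⁻²

Irradiance scales as 1/d², so S = 1365 W m⁻² × (1/8.88)² = 17.31 W m⁻².
ΔF = Δ[S(1−α)]/4 = (1−0.497)·-0.981/4 = -0.1234 W m⁻².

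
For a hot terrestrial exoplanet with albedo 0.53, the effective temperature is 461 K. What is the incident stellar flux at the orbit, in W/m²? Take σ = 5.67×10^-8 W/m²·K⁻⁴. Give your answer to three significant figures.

21800 W/m²

From S(1−α)/4 = σT⁴: S = 4σT⁴/(1−α).
σT⁴ = 5.67×10⁻⁸·(461)⁴ = 2561 W/m².
S = 4·2561/0.47 = 21790 W/m².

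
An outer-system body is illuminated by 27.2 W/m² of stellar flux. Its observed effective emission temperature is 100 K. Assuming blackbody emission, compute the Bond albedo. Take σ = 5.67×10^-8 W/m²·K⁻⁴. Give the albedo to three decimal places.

0.166

Rearranging the radiative balance, α = 1 − 4σT⁴/S.
4σT⁴ = 4·5.67×10⁻⁸·(100)⁴ = 22.68 W/m².
1−α = 22.68/27.20 = 0.8338, so α = 0.1662.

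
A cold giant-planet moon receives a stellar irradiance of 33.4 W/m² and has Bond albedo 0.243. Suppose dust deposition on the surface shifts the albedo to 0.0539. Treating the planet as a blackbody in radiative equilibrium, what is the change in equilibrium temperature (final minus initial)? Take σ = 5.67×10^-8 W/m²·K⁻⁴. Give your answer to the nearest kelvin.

6 K

Initial: T₁ = [S(1−0.243)/(4σ)]^(1/4) = 102.8 K.
After:  T₂ = [33.40·0.946/(4σ)]^(1/4) = 108.6 K.
Change: 108.6 − 102.8 = 5.891 K.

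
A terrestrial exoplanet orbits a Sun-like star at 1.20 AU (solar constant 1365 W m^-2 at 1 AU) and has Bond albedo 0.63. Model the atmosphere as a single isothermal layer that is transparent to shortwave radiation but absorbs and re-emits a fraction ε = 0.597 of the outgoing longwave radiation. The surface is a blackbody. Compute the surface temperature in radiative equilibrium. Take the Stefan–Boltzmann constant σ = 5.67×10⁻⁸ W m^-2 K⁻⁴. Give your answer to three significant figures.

217 K

Flux at the orbit: S = 1365/(1.20)² = 947.9 W m^-2.
At the top of the atmosphere, σT_e⁴ = S(1−α)/4 = 87.68 W m^-2, giving T_e = 198.3 K.
The surface balance (absorbed SW + ε·downward IR = σT_s⁴) with T_a⁴ = T_s⁴/2 reduces to T_s = T_e·[2/(2−ε)]^¼ = 216.7 K.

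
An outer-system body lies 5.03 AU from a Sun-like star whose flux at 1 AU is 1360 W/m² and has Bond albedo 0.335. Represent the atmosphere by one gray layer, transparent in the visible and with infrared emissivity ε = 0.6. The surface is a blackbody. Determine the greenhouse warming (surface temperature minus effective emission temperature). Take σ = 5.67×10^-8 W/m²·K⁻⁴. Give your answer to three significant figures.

10.4 K

Irradiance scales as 1/d², so S = 1360 W/m² × (1/5.03)² = 53.75 W/m².
The planet radiates to space at T_e = [S(1−α)/(4σ)]^(1/4) = 112.0 K.
Surface balance with a leaky layer gives σT_s⁴ = σT_e⁴·2/(2−ε), so T_s = T_e·[2/(2−0.6)]^(1/4) = 122.5 K.
The atmosphere warms the surface by 10.45 K.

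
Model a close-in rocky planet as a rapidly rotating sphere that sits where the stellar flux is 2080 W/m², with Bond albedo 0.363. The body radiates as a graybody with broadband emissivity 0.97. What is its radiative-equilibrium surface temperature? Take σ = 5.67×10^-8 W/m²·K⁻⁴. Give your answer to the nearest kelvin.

Averaging over the sphere, the absorbed flux is S(1−α)/4 = 331.2 W/m².
Radiative balance εσT⁴ = 331.2 gives T = [331.2/(0.97·σ)]^(1/4) = 278.6 K.

279 kelvin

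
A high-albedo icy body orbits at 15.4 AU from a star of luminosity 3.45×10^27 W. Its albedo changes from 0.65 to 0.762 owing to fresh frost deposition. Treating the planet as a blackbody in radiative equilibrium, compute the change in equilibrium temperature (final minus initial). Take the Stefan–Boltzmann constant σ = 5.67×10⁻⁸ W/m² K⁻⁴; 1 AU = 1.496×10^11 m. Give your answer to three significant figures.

-8.69 K

d = 15.4 × 1.496×10^11 m = 2.304×10^12 m.
S = L/(4πd²) = 51.73 W/m².
Initial: T₁ = [S(1−0.65)/(4σ)]^(1/4) = 94.52 K.
After:  T₂ = [51.73·0.238/(4σ)]^(1/4) = 85.83 K.
Change: 85.83 − 94.52 = -8.688 K.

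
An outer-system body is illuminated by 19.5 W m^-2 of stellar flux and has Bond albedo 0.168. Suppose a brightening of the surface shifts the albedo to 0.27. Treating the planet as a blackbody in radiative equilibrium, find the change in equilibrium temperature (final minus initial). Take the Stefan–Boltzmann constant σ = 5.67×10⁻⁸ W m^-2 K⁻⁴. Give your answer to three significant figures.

-2.96 K

Initial: T₁ = [S(1−0.168)/(4σ)]^(1/4) = 91.97 K.
After:  T₂ = [19.50·0.73/(4σ)]^(1/4) = 89.01 K.
Change: 89.01 − 91.97 = -2.958 K.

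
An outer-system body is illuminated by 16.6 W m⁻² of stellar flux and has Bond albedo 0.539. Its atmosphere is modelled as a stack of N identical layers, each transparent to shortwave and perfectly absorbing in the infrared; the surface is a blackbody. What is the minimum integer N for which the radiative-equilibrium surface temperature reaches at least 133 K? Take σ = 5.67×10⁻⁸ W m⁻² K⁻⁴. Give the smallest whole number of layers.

The effective emission temperature is T_e = [S(1−α)/(4σ)]^¼ = 76.22 K.
Since T_s⁴ = (N+1)T_e⁴, we need N ≥ (T_s/T_e)⁴ − 1 = 8.273.
Rounding up, N = 9.

9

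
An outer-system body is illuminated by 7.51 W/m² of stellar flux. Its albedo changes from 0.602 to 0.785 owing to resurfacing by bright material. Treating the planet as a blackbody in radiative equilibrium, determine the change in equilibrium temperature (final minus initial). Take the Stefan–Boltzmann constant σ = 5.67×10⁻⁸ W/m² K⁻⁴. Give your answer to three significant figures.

-8.60 K

Initial: T₁ = [S(1−0.602)/(4σ)]^(1/4) = 60.25 K.
After:  T₂ = [7.510·0.215/(4σ)]^(1/4) = 51.65 K.
Change: 51.65 − 60.25 = -8.597 K.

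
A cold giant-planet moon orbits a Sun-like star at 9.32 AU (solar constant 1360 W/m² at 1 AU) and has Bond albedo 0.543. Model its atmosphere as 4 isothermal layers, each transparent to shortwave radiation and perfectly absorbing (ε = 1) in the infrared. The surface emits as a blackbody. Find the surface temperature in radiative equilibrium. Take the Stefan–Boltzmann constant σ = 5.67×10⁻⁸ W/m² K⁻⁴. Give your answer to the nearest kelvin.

By the inverse-square law, S = 1360/9.32² = 15.66 W/m².
Top-of-atmosphere balance: σT_e⁴ = S(1−α)/4 = 1.789 W/m² → T_e = 74.95 K.
For an N-layer opaque stack, T_s⁴ = (N+1)T_e⁴, hence T_s = (5)^(1/4)×74.95 K = 112.1 K.

112 K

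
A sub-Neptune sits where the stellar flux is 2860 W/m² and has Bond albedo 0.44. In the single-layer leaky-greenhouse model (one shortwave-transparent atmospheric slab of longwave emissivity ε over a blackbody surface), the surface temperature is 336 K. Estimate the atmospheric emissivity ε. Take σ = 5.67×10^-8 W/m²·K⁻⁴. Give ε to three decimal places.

Effective temperature: T_e = [S(1−α)/(4σ)]^(1/4) = 289.9 K.
T_s⁴ = T_e⁴·2/(2−ε) → ε = 2 − 2(T_e/T_s)⁴ = 2 − 2·(289.9/336)⁴ = 0.8919.

0.892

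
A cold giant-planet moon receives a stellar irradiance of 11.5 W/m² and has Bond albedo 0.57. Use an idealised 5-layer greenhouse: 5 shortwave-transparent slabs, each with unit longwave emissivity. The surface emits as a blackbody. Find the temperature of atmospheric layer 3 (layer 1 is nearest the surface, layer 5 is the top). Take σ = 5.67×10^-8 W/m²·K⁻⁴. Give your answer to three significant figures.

Top-of-atmosphere balance: σT_e⁴ = S(1−α)/4 = 1.236 W/m² → T_e = 68.33 K.
Each opaque layer satisfies 2T_j⁴ = T_{j−1}⁴ + T_{j+1}⁴, giving T_k⁴ = (N+1−k)T_e⁴.
With k = 3: T_3 = (5+1−3)^¼·68.33 K = 89.93 K.

89.9 K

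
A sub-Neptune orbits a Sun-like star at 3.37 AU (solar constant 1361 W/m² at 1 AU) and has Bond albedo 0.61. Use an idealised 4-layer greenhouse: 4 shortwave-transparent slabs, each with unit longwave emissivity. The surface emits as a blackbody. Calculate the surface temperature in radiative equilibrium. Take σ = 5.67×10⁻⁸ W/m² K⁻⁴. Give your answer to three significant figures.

Flux at the orbit: S = 1361/(3.37)² = 119.8 W/m².
Top-of-atmosphere balance: σT_e⁴ = S(1−α)/4 = 11.68 W/m² → T_e = 119.8 K.
Layer-by-layer balance gives σT_s⁴ = (N+1)σT_e⁴, so T_s = 5^¼·119.8 = 179.2 K.

179 K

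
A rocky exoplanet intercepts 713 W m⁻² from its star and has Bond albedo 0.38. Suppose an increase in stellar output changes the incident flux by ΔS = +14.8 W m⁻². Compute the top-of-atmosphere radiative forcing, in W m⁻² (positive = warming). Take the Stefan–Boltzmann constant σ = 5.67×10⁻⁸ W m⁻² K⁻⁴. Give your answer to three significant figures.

Only a fraction (1−α) is absorbed and it's spread over 4πR², so ΔF = (1−α)ΔS/4 = 2.294 W m⁻².

2.29 W m⁻²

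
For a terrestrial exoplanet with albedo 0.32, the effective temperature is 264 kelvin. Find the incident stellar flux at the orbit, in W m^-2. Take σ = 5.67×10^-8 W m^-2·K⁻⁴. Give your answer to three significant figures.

From S(1−α)/4 = σT⁴: S = 4σT⁴/(1−α).
σT⁴ = 5.67×10⁻⁸·(264)⁴ = 275.4 W m^-2.
So S = 4×275.4/(1−0.32) = 1620 W m^-2.

1620 W m^-2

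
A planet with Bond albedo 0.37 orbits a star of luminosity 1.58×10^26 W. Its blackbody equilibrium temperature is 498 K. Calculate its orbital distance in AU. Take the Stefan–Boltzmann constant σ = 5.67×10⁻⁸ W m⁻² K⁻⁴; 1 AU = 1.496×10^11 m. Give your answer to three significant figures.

Required flux: S = 4σT⁴/(1−α) = 22140 W m⁻².
S = L/(4πd²) → d = √(L/4πS) = √(1.58×10^26/(4π·22140)) = 2.383×10^10 m = 0.1593 AU.

0.159 AU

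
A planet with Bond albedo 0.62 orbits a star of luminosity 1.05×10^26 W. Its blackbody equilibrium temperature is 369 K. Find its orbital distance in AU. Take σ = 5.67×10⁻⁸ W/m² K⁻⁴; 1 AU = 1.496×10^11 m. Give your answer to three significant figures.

0.184 AU

Energy balance gives S = 4σT⁴/(1−α) = 11070 W/m².
From L = 4πd²S, d = √(1.05×10^26/(4π·11070)) = 2.748×10^10 m = 0.1837 AU.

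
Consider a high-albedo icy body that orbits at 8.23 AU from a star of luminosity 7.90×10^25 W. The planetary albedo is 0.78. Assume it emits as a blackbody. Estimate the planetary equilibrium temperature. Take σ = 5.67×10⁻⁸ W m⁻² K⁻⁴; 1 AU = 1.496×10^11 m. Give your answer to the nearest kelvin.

45 K

Orbital distance: d = 8.23 AU = 1.231×10^12 m.
S = L/(4πd²) = 4.147 W m⁻².
Averaging over the sphere, the absorbed flux is S(1−α)/4 = 0.2281 W m⁻².
Balancing against σT⁴: T = (0.2281/5.67×10⁻⁸)^(1/4) = 44.79 K.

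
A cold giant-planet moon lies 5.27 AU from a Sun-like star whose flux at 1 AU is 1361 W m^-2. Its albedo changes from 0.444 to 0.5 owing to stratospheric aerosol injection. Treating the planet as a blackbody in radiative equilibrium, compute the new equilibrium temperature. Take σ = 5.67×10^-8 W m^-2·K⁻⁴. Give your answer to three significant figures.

102 kelvin

Flux at the orbit: S = 1361/(5.27)² = 49.00 W m^-2.
New equilibrium: T₂ = [(1−0.5)·49.00/(4σ)]^(1/4) = 102.0 K.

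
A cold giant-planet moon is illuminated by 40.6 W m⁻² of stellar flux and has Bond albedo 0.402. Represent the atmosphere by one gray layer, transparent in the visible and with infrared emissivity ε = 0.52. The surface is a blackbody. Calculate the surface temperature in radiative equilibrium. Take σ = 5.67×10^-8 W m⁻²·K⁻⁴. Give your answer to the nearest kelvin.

110 K

Effective emission temperature (TOA balance): σT_e⁴ = S(1−α)/4 = 6.070 W m⁻² → T_e = 101.7 K.
Surface balance with a leaky layer gives σT_s⁴ = σT_e⁴·2/(2−ε), so T_s = T_e·[2/(2−0.52)]^(1/4) = 109.7 K.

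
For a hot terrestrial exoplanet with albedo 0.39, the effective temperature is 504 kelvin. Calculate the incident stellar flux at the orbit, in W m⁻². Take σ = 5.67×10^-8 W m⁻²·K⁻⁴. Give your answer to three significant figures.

Invert the energy balance for S: S = 4σT⁴/(1−α).
σT⁴ = 5.67×10⁻⁸·(504)⁴ = 3659 W m⁻².
So S = 4×3659/(1−0.39) = 23990 W m⁻².

24000 W m⁻²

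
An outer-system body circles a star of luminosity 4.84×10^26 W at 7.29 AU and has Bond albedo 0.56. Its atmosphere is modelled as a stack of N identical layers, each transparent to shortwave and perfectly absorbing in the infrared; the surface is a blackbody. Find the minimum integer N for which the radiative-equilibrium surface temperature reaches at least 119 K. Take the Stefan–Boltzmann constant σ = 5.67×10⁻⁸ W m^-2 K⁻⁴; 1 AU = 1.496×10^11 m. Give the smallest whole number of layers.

Orbital distance: d = 7.29 AU = 1.091×10^12 m.
Flux at the orbit: S = L/(4πd²) = 4.84×10^26/(4π·(1.09×10^12)²) = 32.38 W m^-2.
The effective emission temperature is T_e = [S(1−α)/(4σ)]^¼ = 89.03 K.
Since T_s⁴ = (N+1)T_e⁴, we need N ≥ (T_s/T_e)⁴ − 1 = 2.192.
The minimum whole number is N = 3.

3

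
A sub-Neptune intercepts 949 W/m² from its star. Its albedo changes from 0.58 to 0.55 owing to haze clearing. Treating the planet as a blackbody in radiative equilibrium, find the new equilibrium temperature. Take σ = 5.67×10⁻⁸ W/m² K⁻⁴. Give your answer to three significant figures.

208 kelvin

New equilibrium: T₂ = [(1−0.55)·949.0/(4σ)]^(1/4) = 208.3 K.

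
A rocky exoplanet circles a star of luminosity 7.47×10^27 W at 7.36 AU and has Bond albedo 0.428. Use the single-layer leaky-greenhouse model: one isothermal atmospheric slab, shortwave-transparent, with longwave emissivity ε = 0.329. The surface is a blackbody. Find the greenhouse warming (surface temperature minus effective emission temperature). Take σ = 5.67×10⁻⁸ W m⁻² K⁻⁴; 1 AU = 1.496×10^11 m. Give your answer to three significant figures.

Orbital distance: d = 7.36 AU = 1.101×10^12 m.
Spreading L over a sphere of radius d: S = 7.47×10^27/(4π·1.10×10^12²) = 490.3 W m⁻².
Effective emission temperature (TOA balance): σT_e⁴ = S(1−α)/4 = 70.12 W m⁻² → T_e = 187.5 K.
Surface balance with a leaky layer gives σT_s⁴ = σT_e⁴·2/(2−ε), so T_s = T_e·[2/(2−0.329)]^(1/4) = 196.1 K.
Greenhouse warming: T_s − T_e = 8.618 K.

8.62 kelvin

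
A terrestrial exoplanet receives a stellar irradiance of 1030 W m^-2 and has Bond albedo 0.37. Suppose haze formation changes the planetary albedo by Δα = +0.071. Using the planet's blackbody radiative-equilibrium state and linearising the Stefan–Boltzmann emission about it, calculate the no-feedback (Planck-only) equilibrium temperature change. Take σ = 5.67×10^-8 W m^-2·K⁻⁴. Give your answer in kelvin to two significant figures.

-6.5 kelvin

Reference equilibrium: T_e = [S(1−α)/(4σ)]^(1/4) = 231.3 K.
TOA radiative forcing: ΔF = −S·Δα/4 = −1030·(+0.071)/4 = -18.28 W m^-2.
The Planck feedback parameter is 4σT_e³ = 2.806 W m^-2/K.
Hence the no-feedback warming is ΔF/(4σT_e³) = -6.52 K.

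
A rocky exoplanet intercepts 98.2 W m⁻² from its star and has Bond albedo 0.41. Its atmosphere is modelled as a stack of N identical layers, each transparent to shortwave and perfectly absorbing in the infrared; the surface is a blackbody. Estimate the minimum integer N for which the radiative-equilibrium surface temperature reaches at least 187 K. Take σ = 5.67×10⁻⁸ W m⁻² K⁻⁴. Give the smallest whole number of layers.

4

Top-of-atmosphere balance: σT_e⁴ = S(1−α)/4 = 14.48 W m⁻² → T_e = 126.4 K.
Need (N+1)T_e⁴ ≥ T_s⁴, i.e. N+1 ≥ (187/126.4)⁴ = 4.787.
The minimum whole number is N = 4.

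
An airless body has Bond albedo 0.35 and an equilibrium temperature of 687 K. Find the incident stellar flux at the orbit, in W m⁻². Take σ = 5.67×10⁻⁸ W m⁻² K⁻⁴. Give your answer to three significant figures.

77700 W m⁻²

From S(1−α)/4 = σT⁴: S = 4σT⁴/(1−α).
σT⁴ = 5.67×10⁻⁸·(687)⁴ = 12630 W m⁻².
S = 4·12630/0.65 = 77720 W m⁻².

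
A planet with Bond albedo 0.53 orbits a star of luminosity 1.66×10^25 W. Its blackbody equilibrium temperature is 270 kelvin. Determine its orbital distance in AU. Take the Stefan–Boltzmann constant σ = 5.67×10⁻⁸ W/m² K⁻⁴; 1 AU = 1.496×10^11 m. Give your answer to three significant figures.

Energy balance gives S = 4σT⁴/(1−α) = 2564 W/m².
From L = 4πd²S, d = √(1.66×10^25/(4π·2564)) = 2.270×10^10 m = 0.1517 AU.

0.152 AU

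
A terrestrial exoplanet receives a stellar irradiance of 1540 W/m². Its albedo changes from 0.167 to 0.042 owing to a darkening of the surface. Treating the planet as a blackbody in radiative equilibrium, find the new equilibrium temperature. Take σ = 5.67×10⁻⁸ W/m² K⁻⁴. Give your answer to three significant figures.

T₂ = [S(1−α₂)/(4σ)]^(1/4) = [1540·0.958/(4σ)]^(1/4) = 284.0 K.

284 K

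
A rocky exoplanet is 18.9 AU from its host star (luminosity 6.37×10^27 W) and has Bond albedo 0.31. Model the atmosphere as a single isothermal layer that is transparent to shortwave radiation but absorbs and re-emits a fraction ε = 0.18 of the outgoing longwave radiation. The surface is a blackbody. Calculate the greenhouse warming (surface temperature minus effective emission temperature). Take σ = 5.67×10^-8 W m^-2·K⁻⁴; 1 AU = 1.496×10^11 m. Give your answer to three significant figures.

2.81 kelvin

d = 18.9 × 1.496×10^11 m = 2.827×10^12 m.
S = L/(4πd²) = 63.41 W m^-2.
Effective emission temperature (TOA balance): σT_e⁴ = S(1−α)/4 = 10.94 W m^-2 → T_e = 117.9 K.
Surface balance with a leaky layer gives σT_s⁴ = σT_e⁴·2/(2−ε), so T_s = T_e·[2/(2−0.18)]^(1/4) = 120.7 K.
Greenhouse warming: T_s − T_e = 2.812 K.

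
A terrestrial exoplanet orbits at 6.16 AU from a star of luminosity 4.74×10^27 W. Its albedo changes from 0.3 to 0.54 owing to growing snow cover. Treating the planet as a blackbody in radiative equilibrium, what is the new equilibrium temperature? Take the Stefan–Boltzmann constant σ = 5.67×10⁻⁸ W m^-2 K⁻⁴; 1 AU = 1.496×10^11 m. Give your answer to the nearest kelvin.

173 K

d = 6.16 × 1.496×10^11 m = 9.215×10^11 m.
Flux at the orbit: S = L/(4πd²) = 4.74×10^27/(4π·(9.22×10^11)²) = 444.2 W m^-2.
T₂ = [S(1−α₂)/(4σ)]^(1/4) = [444.2·0.46/(4σ)]^(1/4) = 173.2 K.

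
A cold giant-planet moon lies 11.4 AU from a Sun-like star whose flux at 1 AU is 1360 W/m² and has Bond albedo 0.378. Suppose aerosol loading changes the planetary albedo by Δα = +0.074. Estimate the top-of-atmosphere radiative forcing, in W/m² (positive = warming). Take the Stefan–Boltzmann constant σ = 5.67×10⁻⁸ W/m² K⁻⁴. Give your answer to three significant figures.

By the inverse-square law, S = 1360/11.4² = 10.46 W/m².
TOA radiative forcing: ΔF = −S·Δα/4 = −10.46·(+0.074)/4 = -0.1936 W/m².

-0.194 W/m²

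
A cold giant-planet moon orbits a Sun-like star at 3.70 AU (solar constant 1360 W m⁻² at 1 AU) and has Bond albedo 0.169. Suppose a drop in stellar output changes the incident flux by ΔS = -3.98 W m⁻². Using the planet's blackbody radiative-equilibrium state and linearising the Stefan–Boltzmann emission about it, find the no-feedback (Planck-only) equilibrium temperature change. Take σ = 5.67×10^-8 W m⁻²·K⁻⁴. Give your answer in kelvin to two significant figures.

-1.4 K

By the inverse-square law, S = 1360/3.70² = 99.34 W m⁻².
Reference equilibrium: T_e = [S(1−α)/(4σ)]^(1/4) = 138.1 K.
TOA radiative forcing: ΔF = (1−α)ΔS/4 = 0.831·(-3.98)/4 = -0.8268 W m⁻².
Planck response: λ_P = 4σT_e³ = 4·5.67×10⁻⁸·(138.1)³ = 0.5977 W m⁻²/K.
So ΔT₀ = -0.8268/0.5977 = -1.38 K.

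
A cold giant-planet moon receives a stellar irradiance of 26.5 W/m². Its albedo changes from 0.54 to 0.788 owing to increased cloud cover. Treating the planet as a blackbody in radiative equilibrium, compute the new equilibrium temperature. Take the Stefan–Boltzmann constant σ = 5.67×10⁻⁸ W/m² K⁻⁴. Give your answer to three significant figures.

With the new albedo, S(1−α₂)/4 = 1.404 W/m², so T₂ = 70.55 K.

70.5 kelvin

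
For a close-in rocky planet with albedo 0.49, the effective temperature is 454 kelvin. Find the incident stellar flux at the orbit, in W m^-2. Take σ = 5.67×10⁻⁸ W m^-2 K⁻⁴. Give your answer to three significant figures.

Invert the energy balance for S: S = 4σT⁴/(1−α).
The emitted flux is σT⁴ = 2409 W m^-2.
S = 4·2409/0.51 = 18890 W m^-2.

18900 W m^-2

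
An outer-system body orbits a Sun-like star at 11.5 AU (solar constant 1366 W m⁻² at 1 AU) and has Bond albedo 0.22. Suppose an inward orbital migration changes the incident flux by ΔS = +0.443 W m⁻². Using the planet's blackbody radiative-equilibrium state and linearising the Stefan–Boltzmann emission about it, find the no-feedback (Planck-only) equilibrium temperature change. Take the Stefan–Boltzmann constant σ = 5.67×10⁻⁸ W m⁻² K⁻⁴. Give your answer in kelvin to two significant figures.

0.83 K

By the inverse-square law, S = 1366/11.5² = 10.33 W m⁻².
The baseline emission temperature is T_e = 77.20 K.
ΔF = Δ[S(1−α)]/4 = (1−0.22)·+0.443/4 = 0.08639 W m⁻².
The Planck feedback parameter is 4σT_e³ = 0.1044 W m⁻²/K.
So ΔT₀ = 0.08639/0.1044 = 0.828 K.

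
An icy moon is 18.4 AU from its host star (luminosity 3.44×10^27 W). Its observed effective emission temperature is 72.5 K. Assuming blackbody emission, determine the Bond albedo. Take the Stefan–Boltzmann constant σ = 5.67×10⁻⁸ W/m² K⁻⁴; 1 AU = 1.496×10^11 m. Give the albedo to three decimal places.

Orbital distance: d = 18.4 AU = 2.753×10^12 m.
Spreading L over a sphere of radius d: S = 3.44×10^27/(4π·2.75×10^12²) = 36.13 W/m².
Energy balance: S(1−α)/4 = σT⁴, so 1−α = 4σT⁴/S.
σT⁴ = 1.567 W/m², so 4σT⁴ = 6.266 W/m².
Hence α = 1 − 6.266/36.13 = 0.8266.

0.827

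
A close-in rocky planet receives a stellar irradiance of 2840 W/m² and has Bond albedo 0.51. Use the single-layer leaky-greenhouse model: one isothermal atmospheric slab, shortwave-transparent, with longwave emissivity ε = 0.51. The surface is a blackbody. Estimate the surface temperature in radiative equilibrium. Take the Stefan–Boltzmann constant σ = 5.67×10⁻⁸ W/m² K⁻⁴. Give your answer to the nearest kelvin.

At the top of the atmosphere, σT_e⁴ = S(1−α)/4 = 347.9 W/m², giving T_e = 279.9 K.
The surface balance (absorbed SW + ε·downward IR = σT_s⁴) with T_a⁴ = T_s⁴/2 reduces to T_s = T_e·[2/(2−ε)]^¼ = 301.3 K.

301 kelvin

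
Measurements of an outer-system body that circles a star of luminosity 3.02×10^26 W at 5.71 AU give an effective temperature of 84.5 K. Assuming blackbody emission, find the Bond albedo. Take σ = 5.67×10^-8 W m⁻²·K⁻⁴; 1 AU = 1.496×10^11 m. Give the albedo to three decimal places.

0.649

d = 5.71 × 1.496×10^11 m = 8.542×10^11 m.
Flux at the orbit: S = L/(4πd²) = 3.02×10^26/(4π·(8.54×10^11)²) = 32.94 W m⁻².
Energy balance: S(1−α)/4 = σT⁴, so 1−α = 4σT⁴/S.
4σT⁴ = 4·5.67×10⁻⁸·(84.5)⁴ = 11.56 W m⁻².
Hence α = 1 − 11.56/32.94 = 0.6489.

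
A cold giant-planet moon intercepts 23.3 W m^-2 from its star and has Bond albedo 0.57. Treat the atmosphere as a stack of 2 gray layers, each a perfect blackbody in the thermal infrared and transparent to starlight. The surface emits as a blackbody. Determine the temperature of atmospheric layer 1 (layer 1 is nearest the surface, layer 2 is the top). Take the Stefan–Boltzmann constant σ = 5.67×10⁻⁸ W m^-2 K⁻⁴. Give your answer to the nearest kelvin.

97 K

Top-of-atmosphere balance: σT_e⁴ = S(1−α)/4 = 2.505 W m^-2 → T_e = 81.53 K.
Each opaque layer satisfies 2T_j⁴ = T_{j−1}⁴ + T_{j+1}⁴, giving T_k⁴ = (N+1−k)T_e⁴.
T_1 = (2)^(1/4)·81.53 = 96.95 K.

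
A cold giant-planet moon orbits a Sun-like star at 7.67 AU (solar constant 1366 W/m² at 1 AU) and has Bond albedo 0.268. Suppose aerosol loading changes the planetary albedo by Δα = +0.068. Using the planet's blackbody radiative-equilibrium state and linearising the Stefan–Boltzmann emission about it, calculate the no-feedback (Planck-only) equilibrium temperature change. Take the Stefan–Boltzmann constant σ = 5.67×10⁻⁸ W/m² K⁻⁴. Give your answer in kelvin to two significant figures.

Irradiance scales as 1/d², so S = 1366 W/m² × (1/7.67)² = 23.22 W/m².
Unperturbed T_e = [23.22·(1−0.268)/(4σ)]^¼ = 93.04 K.
ΔF = −(S/4)Δα = −(23.22/4)×(+0.068) = -0.3947 W/m².
Linearising σT⁴ gives d(σT⁴)/dT = 4σT_e³ = 0.1827 W/m² per K.
So ΔT₀ = -0.3947/0.1827 = -2.16 K.

-2.2 K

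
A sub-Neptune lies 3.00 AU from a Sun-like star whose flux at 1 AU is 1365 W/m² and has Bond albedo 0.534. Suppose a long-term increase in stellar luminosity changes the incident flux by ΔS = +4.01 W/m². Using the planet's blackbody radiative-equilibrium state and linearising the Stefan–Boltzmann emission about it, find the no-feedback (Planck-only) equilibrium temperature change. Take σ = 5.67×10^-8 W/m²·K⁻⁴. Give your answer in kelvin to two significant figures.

Irradiance scales as 1/d², so S = 1365 W/m² × (1/3.00)² = 151.7 W/m².
The baseline emission temperature is T_e = 132.9 K.
Only a fraction (1−α) is absorbed and it's spread over 4πR², so ΔF = (1−α)ΔS/4 = 0.4672 W/m².
Linearising σT⁴ gives d(σT⁴)/dT = 4σT_e³ = 0.5319 W/m² per K.
Hence the no-feedback warming is ΔF/(4σT_e³) = 0.878 K.

0.88 K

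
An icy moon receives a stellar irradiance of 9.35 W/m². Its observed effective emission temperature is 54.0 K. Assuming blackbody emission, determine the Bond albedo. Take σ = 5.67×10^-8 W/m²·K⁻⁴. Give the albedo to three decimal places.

0.794

Rearranging the radiative balance, α = 1 − 4σT⁴/S.
σT⁴ = 0.4821 W/m², so 4σT⁴ = 1.928 W/m².
Hence α = 1 − 1.928/9.350 = 0.7937.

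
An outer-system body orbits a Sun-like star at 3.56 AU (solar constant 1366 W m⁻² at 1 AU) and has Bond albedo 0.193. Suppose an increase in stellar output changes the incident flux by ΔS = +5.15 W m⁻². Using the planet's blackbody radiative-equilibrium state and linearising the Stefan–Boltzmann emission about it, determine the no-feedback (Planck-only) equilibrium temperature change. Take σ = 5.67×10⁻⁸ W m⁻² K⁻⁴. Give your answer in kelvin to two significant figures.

Flux at the orbit: S = 1366/(3.56)² = 107.8 W m⁻².
Reference equilibrium: T_e = [S(1−α)/(4σ)]^(1/4) = 139.9 K.
Only a fraction (1−α) is absorbed and it's spread over 4πR², so ΔF = (1−α)ΔS/4 = 1.039 W m⁻².
Linearising σT⁴ gives d(σT⁴)/dT = 4σT_e³ = 0.6216 W m⁻² per K.
So ΔT₀ = 1.039/0.6216 = 1.67 K.

1.7 K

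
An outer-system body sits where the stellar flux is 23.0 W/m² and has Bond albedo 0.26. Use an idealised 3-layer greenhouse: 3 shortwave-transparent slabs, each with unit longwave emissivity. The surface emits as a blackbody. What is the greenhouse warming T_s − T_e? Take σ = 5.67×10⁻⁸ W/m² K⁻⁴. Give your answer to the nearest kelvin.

OLR = S(1−α)/4 = 4.255 W/m²; the top layer radiates at T_e = 93.07 K.
T_s = (N+1)^(1/4)·T_e = 131.6 K.
So the greenhouse effect raises the surface by 131.6 − 93.07 = 38.55 K.

39 K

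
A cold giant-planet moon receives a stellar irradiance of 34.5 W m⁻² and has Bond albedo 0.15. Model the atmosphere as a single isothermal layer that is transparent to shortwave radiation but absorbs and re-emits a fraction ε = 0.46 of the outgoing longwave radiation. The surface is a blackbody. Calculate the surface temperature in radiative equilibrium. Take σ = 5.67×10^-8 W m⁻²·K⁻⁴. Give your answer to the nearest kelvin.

114 K

Effective emission temperature (TOA balance): σT_e⁴ = S(1−α)/4 = 7.331 W m⁻² → T_e = 106.6 K.
Surface balance with a leaky layer gives σT_s⁴ = σT_e⁴·2/(2−ε), so T_s = T_e·[2/(2−0.46)]^(1/4) = 113.8 K.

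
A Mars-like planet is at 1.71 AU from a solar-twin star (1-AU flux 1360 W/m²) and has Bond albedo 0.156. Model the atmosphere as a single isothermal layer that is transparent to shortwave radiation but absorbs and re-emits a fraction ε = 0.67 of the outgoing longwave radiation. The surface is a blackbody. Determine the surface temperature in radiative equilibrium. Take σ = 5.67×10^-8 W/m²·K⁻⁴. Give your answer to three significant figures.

226 K

By the inverse-square law, S = 1360/1.71² = 465.1 W/m².
At the top of the atmosphere, σT_e⁴ = S(1−α)/4 = 98.14 W/m², giving T_e = 204.0 K.
The surface balance (absorbed SW + ε·downward IR = σT_s⁴) with T_a⁴ = T_s⁴/2 reduces to T_s = T_e·[2/(2−ε)]^¼ = 225.9 K.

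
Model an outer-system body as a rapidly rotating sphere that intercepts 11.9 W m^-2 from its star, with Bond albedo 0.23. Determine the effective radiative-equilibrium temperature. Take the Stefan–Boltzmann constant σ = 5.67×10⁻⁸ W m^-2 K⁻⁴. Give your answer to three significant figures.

Absorbed flux (global mean): S(1−α)/4 = 11.90·0.77/4 = 2.291 W m^-2.
Set σT⁴ = 2.291 → T = (2.291/σ)^(1/4) = 79.73 K.

79.7 K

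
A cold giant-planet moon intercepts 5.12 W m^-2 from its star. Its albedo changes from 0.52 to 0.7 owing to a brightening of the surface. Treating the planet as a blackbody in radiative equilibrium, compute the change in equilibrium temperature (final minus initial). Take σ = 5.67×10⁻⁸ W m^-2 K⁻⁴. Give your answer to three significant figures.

-6.36 K

Initial: T₁ = [S(1−0.52)/(4σ)]^(1/4) = 57.37 K.
With α = 0.7, T₂ = 51.01 K.
Change: 51.01 − 57.37 = -6.361 K.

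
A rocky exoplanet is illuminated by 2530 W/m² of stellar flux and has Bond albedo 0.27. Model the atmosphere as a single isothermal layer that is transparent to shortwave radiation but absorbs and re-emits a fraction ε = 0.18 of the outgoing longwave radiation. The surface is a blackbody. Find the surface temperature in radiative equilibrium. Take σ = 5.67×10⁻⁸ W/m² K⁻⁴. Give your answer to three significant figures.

At the top of the atmosphere, σT_e⁴ = S(1−α)/4 = 461.7 W/m², giving T_e = 300.4 K.
Surface balance with a leaky layer gives σT_s⁴ = σT_e⁴·2/(2−ε), so T_s = T_e·[2/(2−0.18)]^(1/4) = 307.6 K.

308 kelvin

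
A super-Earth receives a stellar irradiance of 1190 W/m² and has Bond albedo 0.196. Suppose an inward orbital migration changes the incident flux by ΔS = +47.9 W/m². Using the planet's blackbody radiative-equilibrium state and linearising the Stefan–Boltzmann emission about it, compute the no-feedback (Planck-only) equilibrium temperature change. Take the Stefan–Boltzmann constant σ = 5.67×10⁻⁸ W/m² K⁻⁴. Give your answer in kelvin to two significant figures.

The baseline emission temperature is T_e = 254.9 K.
Only a fraction (1−α) is absorbed and it's spread over 4πR², so ΔF = (1−α)ΔS/4 = 9.628 W/m².
Linearising σT⁴ gives d(σT⁴)/dT = 4σT_e³ = 3.754 W/m² per K.
So ΔT₀ = 9.628/3.754 = 2.56 K.

2.6 K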